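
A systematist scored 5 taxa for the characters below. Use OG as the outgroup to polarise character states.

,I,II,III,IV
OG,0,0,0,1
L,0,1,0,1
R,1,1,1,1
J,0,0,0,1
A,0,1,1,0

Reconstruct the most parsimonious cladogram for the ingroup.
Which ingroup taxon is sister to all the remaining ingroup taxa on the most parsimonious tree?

Character polarity is set by the outgroup: the derived state is whichever differs from the outgroup's state, so for IV the derived state is '0', and for the remaining characters it is '1'.
I (derived state '1') is unique to R (autapomorphy; uninformative for grouping).
II (derived state '1') is shared by A, L, and R — a synapomorphy uniting that clade.
Only A and R show the derived state '1' for III, supporting them as a clade.
IV (derived state '0') is unique to A (autapomorphy; uninformative for grouping).
Most parsimonious ingroup topology: ((L,(R,A)),J).
J is sister to the clade containing all other ingroup taxa, so it is the earliest-diverging (most basal) ingroup lineage.

J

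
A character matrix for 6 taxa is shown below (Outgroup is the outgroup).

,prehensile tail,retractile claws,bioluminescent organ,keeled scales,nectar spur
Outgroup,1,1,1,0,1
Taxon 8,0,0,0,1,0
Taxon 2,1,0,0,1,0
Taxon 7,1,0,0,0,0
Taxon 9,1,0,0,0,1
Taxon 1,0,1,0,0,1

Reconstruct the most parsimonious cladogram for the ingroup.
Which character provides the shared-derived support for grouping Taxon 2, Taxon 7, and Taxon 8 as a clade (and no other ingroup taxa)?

nectar spur

Character polarity is set by the outgroup: the derived state is whichever differs from the outgroup's state, so for prehensile tail, retractile claws, bioluminescent organ, nectar spur the derived state is '0', and for the remaining characters it is '1'.
prehensile tail groups Taxon 1 and Taxon 8, which is incompatible with the clades supported by the remaining characters; treating it as convergent (homoplasy) costs fewer steps than any alternative tree.
retractile claws: derived state '0' in Taxon 2, Taxon 7, Taxon 8, and Taxon 9 only — synapomorphy for {Taxon 2, Taxon 7, Taxon 8, Taxon 9}.
All ingroup taxa share the derived state '0' for bioluminescent organ; it defines the ingroup but does not resolve relationships within it.
keeled scales (derived state '1') is shared by Taxon 2 and Taxon 8 — a synapomorphy uniting that clade.
Only Taxon 2, Taxon 7, and Taxon 8 show the derived state '0' for nectar spur, supporting them as a clade.
Most parsimonious ingroup topology: ((((Taxon 8,Taxon 2),Taxon 7),Taxon 9),Taxon 1).
The clade {Taxon 2, Taxon 7, Taxon 8} is supported by nectar spur: its derived state '0' occurs in exactly those taxa and in no other taxon (including the outgroup).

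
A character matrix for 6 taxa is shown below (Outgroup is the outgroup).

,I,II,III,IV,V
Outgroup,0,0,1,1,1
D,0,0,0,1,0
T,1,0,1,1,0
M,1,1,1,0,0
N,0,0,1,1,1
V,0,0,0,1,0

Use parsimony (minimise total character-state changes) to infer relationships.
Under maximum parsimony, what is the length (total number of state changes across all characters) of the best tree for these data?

5

Character polarity is set by the outgroup: the derived state is whichever differs from the outgroup's state, so for III, IV, V the derived state is '0', and for the remaining characters it is '1'.
I: derived state '1' in M and T only — synapomorphy for {M, T}.
II (derived state '1') is unique to M (autapomorphy; uninformative for grouping).
Only D and V show the derived state '0' for III, supporting them as a clade.
IV: derived state '0' in M only — an autapomorphy, so it tells us nothing about relationships among taxa.
V: derived state '0' in D, M, T, and V only — synapomorphy for {D, M, T, V}.
Most parsimonious ingroup topology: (((D,V),(T,M)),N).
Changes per character on this tree: I: 1; II: 1; III: 1; IV: 1; V: 1.
Total = 5.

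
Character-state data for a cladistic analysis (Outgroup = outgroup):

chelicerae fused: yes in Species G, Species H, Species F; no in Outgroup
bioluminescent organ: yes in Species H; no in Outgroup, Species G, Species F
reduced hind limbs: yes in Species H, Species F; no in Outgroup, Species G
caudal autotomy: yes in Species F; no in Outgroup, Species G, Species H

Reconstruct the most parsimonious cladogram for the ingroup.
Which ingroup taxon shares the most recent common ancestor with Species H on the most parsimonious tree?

Species F

The outgroup has state 'no' for every character, so 'yes' is the derived state throughout.
chelicerae fused (derived state 'yes') is shared by all ingroup taxa — unites the whole ingroup.
bioluminescent organ: derived state 'yes' in Species H only — an autapomorphy, so it tells us nothing about relationships among taxa.
reduced hind limbs: derived state 'yes' in Species F and Species H only — synapomorphy for {Species F, Species H}.
caudal autotomy: derived state 'yes' in Species F only — an autapomorphy, so it tells us nothing about relationships among taxa.
Most parsimonious ingroup topology: (Species G,(Species H,Species F)).
Species H and Species F form a cherry on this tree, so they are sister taxa.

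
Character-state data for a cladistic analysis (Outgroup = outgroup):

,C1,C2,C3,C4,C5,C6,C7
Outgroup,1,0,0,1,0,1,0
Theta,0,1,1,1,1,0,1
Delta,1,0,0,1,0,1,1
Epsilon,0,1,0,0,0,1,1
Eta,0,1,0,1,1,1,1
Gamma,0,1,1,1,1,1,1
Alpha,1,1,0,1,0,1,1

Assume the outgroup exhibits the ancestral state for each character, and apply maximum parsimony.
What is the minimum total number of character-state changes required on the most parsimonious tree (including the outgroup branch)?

Character polarity is set by the outgroup: the derived state is whichever differs from the outgroup's state, so for C1, C4, C6 the derived state is '0', and for the remaining characters it is '1'.
C1 (derived state '0') is shared by Epsilon, Eta, Gamma, and Theta — a synapomorphy uniting that clade.
C2 (derived state '1') is shared by Alpha, Epsilon, Eta, Gamma, and Theta — a synapomorphy uniting that clade.
C3: derived state '1' in Gamma and Theta only — synapomorphy for {Gamma, Theta}.
C4: derived state '0' in Epsilon only — an autapomorphy, so it tells us nothing about relationships among taxa.
C5 (derived state '1') is shared by Eta, Gamma, and Theta — a synapomorphy uniting that clade.
C6 (derived state '0') is unique to Theta (autapomorphy; uninformative for grouping).
All ingroup taxa share the derived state '1' for C7; it defines the ingroup but does not resolve relationships within it.
Most parsimonious ingroup topology: (((((Theta,Gamma),Eta),Epsilon),Alpha),Delta).
Changes per character on this tree: C1: 1; C2: 1; C3: 1; C4: 1; C5: 1; C6: 1; C7: 1.
Total = 7.

7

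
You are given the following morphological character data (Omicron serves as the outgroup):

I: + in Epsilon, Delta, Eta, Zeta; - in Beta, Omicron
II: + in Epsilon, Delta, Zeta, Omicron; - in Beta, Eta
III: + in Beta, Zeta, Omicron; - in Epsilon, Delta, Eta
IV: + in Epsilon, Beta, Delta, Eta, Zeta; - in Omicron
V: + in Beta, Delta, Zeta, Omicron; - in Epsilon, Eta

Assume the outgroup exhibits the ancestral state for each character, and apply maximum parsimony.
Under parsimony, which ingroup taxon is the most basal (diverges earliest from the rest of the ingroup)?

Character polarity is set by the outgroup: the derived state is whichever differs from the outgroup's state, so for II, III, V the derived state is '-', and for the remaining characters it is '+'.
I: derived state '+' in Delta, Epsilon, Eta, and Zeta only — synapomorphy for {Delta, Epsilon, Eta, Zeta}.
II (state '-') occurs in Beta and Eta but conflicts with the nesting implied by the other characters — most parsimoniously interpreted as homoplasy.
Only Delta, Epsilon, and Eta show the derived state '-' for III, supporting them as a clade.
All ingroup taxa share the derived state '+' for IV; it defines the ingroup but does not resolve relationships within it.
Only Epsilon and Eta show the derived state '-' for V, supporting them as a clade.
Most parsimonious ingroup topology: ((((Eta,Epsilon),Delta),Zeta),Beta).
Beta is sister to the clade containing all other ingroup taxa, so it is the earliest-diverging (most basal) ingroup lineage.

Beta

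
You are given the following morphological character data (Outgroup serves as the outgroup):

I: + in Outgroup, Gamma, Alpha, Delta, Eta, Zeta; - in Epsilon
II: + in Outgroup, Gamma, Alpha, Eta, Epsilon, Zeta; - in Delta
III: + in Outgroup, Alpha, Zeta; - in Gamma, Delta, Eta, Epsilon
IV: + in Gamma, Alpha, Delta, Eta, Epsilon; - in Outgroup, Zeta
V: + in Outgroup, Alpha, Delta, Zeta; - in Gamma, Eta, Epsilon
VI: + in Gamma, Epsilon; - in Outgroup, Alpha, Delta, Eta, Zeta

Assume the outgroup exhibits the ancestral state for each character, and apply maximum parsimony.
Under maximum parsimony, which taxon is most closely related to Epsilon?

Character polarity is set by the outgroup: the derived state is whichever differs from the outgroup's state, so for I, II, III, V the derived state is '-', and for the remaining characters it is '+'.
I (derived state '-') is unique to Epsilon (autapomorphy; uninformative for grouping).
II (derived state '-') is unique to Delta (autapomorphy; uninformative for grouping).
Only Delta, Epsilon, Eta, and Gamma show the derived state '-' for III, supporting them as a clade.
IV: derived state '+' in Alpha, Delta, Epsilon, Eta, and Gamma only — synapomorphy for {Alpha, Delta, Epsilon, Eta, Gamma}.
V (derived state '-') is shared by Epsilon, Eta, and Gamma — a synapomorphy uniting that clade.
Only Epsilon and Gamma show the derived state '+' for VI, supporting them as a clade.
Most parsimonious ingroup topology: (((((Gamma,Epsilon),Eta),Delta),Alpha),Zeta).
Epsilon and Gamma form a cherry on this tree, so they are sister taxa.

Gamma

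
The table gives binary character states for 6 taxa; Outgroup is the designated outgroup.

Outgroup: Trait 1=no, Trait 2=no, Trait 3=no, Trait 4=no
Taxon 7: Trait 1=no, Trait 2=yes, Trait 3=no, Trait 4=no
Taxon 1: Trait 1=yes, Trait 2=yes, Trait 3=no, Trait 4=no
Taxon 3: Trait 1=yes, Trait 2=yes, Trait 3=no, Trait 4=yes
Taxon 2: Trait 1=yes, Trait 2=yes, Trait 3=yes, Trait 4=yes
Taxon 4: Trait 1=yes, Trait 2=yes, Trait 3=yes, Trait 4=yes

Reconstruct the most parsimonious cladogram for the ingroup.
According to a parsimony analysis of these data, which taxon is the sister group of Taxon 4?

Taxon 2

The outgroup has state 'no' for every character, so 'yes' is the derived state throughout.
Trait 1: derived state 'yes' in Taxon 1, Taxon 2, Taxon 3, and Taxon 4 only — synapomorphy for {Taxon 1, Taxon 2, Taxon 3, Taxon 4}.
Trait 2 (derived state 'yes') is shared by all ingroup taxa — unites the whole ingroup.
Only Taxon 2 and Taxon 4 show the derived state 'yes' for Trait 3, supporting them as a clade.
Only Taxon 2, Taxon 3, and Taxon 4 show the derived state 'yes' for Trait 4, supporting them as a clade.
Most parsimonious ingroup topology: (Taxon 7,(Taxon 1,(Taxon 3,(Taxon 2,Taxon 4)))).
Taxon 4 and Taxon 2 form a cherry on this tree, so they are sister taxa.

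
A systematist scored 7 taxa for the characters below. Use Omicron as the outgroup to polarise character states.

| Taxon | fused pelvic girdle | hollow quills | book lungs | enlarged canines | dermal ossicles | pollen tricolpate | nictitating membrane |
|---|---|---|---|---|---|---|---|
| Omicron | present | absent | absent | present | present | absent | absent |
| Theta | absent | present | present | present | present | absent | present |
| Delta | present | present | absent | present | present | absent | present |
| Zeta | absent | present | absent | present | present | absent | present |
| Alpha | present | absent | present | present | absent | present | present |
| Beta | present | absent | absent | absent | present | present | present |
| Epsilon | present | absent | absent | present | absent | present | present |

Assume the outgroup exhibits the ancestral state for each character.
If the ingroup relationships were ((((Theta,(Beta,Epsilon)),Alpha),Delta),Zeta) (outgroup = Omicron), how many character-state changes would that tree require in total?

13

Map each character onto ((((Theta,(Beta,Epsilon)),Alpha),Delta),Zeta) (rooted by Omicron) and count the minimum state changes it requires (Fitch parsimony):
fused pelvic girdle: 2; hollow quills: 3; book lungs: 2; enlarged canines: 1; dermal ossicles: 2; pollen tricolpate: 2; nictitating membrane: 1.
Total tree length = 13.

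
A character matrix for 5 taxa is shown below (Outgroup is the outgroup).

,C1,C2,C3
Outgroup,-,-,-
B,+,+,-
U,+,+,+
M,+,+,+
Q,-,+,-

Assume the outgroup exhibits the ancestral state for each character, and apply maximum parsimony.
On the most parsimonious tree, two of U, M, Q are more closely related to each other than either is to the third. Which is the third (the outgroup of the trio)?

Q

The outgroup has state '-' for every character, so '+' is the derived state throughout.
C1 (derived state '+') is shared by B, M, and U — a synapomorphy uniting that clade.
All ingroup taxa share the derived state '+' for C2; it defines the ingroup but does not resolve relationships within it.
C3 (derived state '+') is shared by M and U — a synapomorphy uniting that clade.
Most parsimonious ingroup topology: ((B,(U,M)),Q).
U and M share a more recent common ancestor with each other than either does with Q, so Q is the least closely related of the three.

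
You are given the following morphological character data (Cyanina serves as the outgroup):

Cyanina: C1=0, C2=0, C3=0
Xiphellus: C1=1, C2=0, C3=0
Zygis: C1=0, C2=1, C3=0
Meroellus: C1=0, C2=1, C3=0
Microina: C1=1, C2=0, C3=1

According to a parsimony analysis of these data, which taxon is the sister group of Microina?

Xiphellus

The outgroup has state '0' for every character, so '1' is the derived state throughout.
Only Microina and Xiphellus show the derived state '1' for C1, supporting them as a clade.
C2: derived state '1' in Meroellus and Zygis only — synapomorphy for {Meroellus, Zygis}.
C3: derived state '1' in Microina only — an autapomorphy, so it tells us nothing about relationships among taxa.
Most parsimonious ingroup topology: ((Xiphellus,Microina),(Zygis,Meroellus)).
Microina and Xiphellus form a cherry on this tree, so they are sister taxa.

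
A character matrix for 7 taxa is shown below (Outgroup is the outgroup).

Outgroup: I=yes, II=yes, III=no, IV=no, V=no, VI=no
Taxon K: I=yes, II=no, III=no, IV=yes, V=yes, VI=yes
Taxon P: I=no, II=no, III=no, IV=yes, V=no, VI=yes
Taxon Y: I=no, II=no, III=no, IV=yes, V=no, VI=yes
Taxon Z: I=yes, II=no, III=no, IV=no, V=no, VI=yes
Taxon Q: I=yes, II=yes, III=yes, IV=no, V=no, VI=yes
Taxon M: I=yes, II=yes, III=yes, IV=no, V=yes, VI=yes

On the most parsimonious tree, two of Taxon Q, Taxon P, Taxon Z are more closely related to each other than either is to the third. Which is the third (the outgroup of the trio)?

Taxon Q

Character polarity is set by the outgroup: the derived state is whichever differs from the outgroup's state, so for I, II the derived state is 'no', and for the remaining characters it is 'yes'.
I: derived state 'no' in Taxon P and Taxon Y only — synapomorphy for {Taxon P, Taxon Y}.
Only Taxon K, Taxon P, Taxon Y, and Taxon Z show the derived state 'no' for II, supporting them as a clade.
III: derived state 'yes' in Taxon M and Taxon Q only — synapomorphy for {Taxon M, Taxon Q}.
Only Taxon K, Taxon P, and Taxon Y show the derived state 'yes' for IV, supporting them as a clade.
V groups Taxon K and Taxon M, which is incompatible with the clades supported by the remaining characters; treating it as convergent (homoplasy) costs fewer steps than any alternative tree.
VI (derived state 'yes') is shared by all ingroup taxa — unites the whole ingroup.
Most parsimonious ingroup topology: ((Taxon Z,((Taxon Y,Taxon P),Taxon K)),(Taxon Q,Taxon M)).
Taxon Z and Taxon P share a more recent common ancestor with each other than either does with Taxon Q, so Taxon Q is the least closely related of the three.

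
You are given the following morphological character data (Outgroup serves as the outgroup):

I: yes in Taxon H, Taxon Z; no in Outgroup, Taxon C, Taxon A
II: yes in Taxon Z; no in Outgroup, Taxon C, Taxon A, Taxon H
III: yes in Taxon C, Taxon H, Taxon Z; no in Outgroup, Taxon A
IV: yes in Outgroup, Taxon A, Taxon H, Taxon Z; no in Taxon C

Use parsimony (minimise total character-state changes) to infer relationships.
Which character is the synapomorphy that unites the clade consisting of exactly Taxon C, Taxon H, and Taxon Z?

III

Character polarity is set by the outgroup: the derived state is whichever differs from the outgroup's state, so for IV the derived state is 'no', and for the remaining characters it is 'yes'.
I (derived state 'yes') is shared by Taxon H and Taxon Z — a synapomorphy uniting that clade.
II (derived state 'yes') is unique to Taxon Z (autapomorphy; uninformative for grouping).
Only Taxon C, Taxon H, and Taxon Z show the derived state 'yes' for III, supporting them as a clade.
IV: derived state 'no' in Taxon C only — an autapomorphy, so it tells us nothing about relationships among taxa.
Most parsimonious ingroup topology: ((Taxon C,(Taxon H,Taxon Z)),Taxon A).
The clade {Taxon C, Taxon H, Taxon Z} is supported by III: its derived state 'yes' occurs in exactly those taxa and in no other taxon (including the outgroup).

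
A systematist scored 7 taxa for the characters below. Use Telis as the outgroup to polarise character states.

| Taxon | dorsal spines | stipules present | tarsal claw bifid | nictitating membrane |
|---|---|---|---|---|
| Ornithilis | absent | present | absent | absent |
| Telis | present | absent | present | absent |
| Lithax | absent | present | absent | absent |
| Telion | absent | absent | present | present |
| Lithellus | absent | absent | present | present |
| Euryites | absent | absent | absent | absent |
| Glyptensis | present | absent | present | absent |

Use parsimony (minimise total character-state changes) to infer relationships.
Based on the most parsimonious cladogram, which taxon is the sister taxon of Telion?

Lithellus

Character polarity is set by the outgroup: the derived state is whichever differs from the outgroup's state, so for dorsal spines, tarsal claw bifid the derived state is 'absent', and for the remaining characters it is 'present'.
dorsal spines (derived state 'absent') is shared by Euryites, Lithax, Lithellus, Ornithilis, and Telion — a synapomorphy uniting that clade.
stipules present: derived state 'present' in Lithax and Ornithilis only — synapomorphy for {Lithax, Ornithilis}.
tarsal claw bifid: derived state 'absent' in Euryites, Lithax, and Ornithilis only — synapomorphy for {Euryites, Lithax, Ornithilis}.
nictitating membrane: derived state 'present' in Lithellus and Telion only — synapomorphy for {Lithellus, Telion}.
Most parsimonious ingroup topology: (Glyptensis,((Lithellus,Telion),(Euryites,(Ornithilis,Lithax)))).
Telion and Lithellus form a cherry on this tree, so they are sister taxa.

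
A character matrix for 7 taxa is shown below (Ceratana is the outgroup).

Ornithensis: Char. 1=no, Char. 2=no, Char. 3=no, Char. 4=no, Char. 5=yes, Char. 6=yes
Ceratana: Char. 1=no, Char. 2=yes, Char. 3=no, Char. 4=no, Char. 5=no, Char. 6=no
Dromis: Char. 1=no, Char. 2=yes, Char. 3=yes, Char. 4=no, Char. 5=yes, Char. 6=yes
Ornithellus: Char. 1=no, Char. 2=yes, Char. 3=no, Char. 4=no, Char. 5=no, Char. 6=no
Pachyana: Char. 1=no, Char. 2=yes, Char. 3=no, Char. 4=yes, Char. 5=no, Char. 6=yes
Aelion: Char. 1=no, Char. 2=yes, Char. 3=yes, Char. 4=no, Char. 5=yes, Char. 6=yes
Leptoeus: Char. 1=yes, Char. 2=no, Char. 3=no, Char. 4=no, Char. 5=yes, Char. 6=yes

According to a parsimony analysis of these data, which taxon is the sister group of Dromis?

Aelion

Character polarity is set by the outgroup: the derived state is whichever differs from the outgroup's state, so for Char. 2 the derived state is 'no', and for the remaining characters it is 'yes'.
Char. 1: derived state 'yes' in Leptoeus only — an autapomorphy, so it tells us nothing about relationships among taxa.
Char. 2 (derived state 'no') is shared by Leptoeus and Ornithensis — a synapomorphy uniting that clade.
Char. 3: derived state 'yes' in Aelion and Dromis only — synapomorphy for {Aelion, Dromis}.
Char. 4 (derived state 'yes') is unique to Pachyana (autapomorphy; uninformative for grouping).
Char. 5 (derived state 'yes') is shared by Aelion, Dromis, Leptoeus, and Ornithensis — a synapomorphy uniting that clade.
Char. 6 (derived state 'yes') is shared by Aelion, Dromis, Leptoeus, Ornithensis, and Pachyana — a synapomorphy uniting that clade.
Most parsimonious ingroup topology: ((Pachyana,((Aelion,Dromis),(Leptoeus,Ornithensis))),Ornithellus).
Dromis and Aelion form a cherry on this tree, so they are sister taxa.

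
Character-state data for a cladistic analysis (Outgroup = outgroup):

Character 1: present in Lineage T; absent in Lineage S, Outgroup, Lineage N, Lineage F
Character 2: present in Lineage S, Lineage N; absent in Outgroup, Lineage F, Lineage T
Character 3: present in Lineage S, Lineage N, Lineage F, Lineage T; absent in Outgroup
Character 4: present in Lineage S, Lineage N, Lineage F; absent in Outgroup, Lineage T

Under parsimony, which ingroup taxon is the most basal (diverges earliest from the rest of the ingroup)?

The outgroup has state 'absent' for every character, so 'present' is the derived state throughout.
Character 1 (derived state 'present') is unique to Lineage T (autapomorphy; uninformative for grouping).
Character 2: derived state 'present' in Lineage N and Lineage S only — synapomorphy for {Lineage N, Lineage S}.
Character 3 (derived state 'present') is shared by all ingroup taxa — unites the whole ingroup.
Character 4 (derived state 'present') is shared by Lineage F, Lineage N, and Lineage S — a synapomorphy uniting that clade.
Most parsimonious ingroup topology: (((Lineage N,Lineage S),Lineage F),Lineage T).
Lineage T is sister to the clade containing all other ingroup taxa, so it is the earliest-diverging (most basal) ingroup lineage.

Lineage T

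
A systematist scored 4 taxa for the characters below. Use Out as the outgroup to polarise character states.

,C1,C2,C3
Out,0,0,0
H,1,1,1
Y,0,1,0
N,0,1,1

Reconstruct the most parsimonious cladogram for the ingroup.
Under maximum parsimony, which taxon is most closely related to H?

The outgroup has state '0' for every character, so '1' is the derived state throughout.
C1 (derived state '1') is unique to H (autapomorphy; uninformative for grouping).
C2 (derived state '1') is shared by all ingroup taxa — unites the whole ingroup.
C3 (derived state '1') is shared by H and N — a synapomorphy uniting that clade.
Most parsimonious ingroup topology: ((H,N),Y).
H and N form a cherry on this tree, so they are sister taxa.

N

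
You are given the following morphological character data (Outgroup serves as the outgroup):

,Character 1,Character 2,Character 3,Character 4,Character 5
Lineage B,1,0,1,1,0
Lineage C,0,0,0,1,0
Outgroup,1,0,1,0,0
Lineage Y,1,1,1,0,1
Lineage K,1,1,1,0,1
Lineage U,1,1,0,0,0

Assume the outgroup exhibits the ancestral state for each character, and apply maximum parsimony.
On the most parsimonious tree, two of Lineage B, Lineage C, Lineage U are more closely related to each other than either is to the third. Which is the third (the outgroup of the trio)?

Character polarity is set by the outgroup: the derived state is whichever differs from the outgroup's state, so for Character 1, Character 3 the derived state is '0', and for the remaining characters it is '1'.
Character 1 (derived state '0') is unique to Lineage C (autapomorphy; uninformative for grouping).
Character 2: derived state '1' in Lineage K, Lineage U, and Lineage Y only — synapomorphy for {Lineage K, Lineage U, Lineage Y}.
Character 3 (state '0') occurs in Lineage C and Lineage U but conflicts with the nesting implied by the other characters — most parsimoniously interpreted as homoplasy.
Character 4 (derived state '1') is shared by Lineage B and Lineage C — a synapomorphy uniting that clade.
Character 5 (derived state '1') is shared by Lineage K and Lineage Y — a synapomorphy uniting that clade.
Most parsimonious ingroup topology: (((Lineage K,Lineage Y),Lineage U),(Lineage C,Lineage B)).
Lineage B and Lineage C share a more recent common ancestor with each other than either does with Lineage U, so Lineage U is the least closely related of the three.

Lineage U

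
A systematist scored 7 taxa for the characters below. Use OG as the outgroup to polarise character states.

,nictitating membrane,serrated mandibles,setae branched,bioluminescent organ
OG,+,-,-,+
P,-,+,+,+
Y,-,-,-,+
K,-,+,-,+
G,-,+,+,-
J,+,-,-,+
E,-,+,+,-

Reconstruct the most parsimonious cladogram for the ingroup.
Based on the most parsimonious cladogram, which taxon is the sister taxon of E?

Character polarity is set by the outgroup: the derived state is whichever differs from the outgroup's state, so for nictitating membrane, bioluminescent organ the derived state is '-', and for the remaining characters it is '+'.
nictitating membrane (derived state '-') is shared by E, G, K, P, and Y — a synapomorphy uniting that clade.
serrated mandibles (derived state '+') is shared by E, G, K, and P — a synapomorphy uniting that clade.
Only E, G, and P show the derived state '+' for setae branched, supporting them as a clade.
Only E and G show the derived state '-' for bioluminescent organ, supporting them as a clade.
Most parsimonious ingroup topology: ((((P,(G,E)),K),Y),J).
E and G form a cherry on this tree, so they are sister taxa.

G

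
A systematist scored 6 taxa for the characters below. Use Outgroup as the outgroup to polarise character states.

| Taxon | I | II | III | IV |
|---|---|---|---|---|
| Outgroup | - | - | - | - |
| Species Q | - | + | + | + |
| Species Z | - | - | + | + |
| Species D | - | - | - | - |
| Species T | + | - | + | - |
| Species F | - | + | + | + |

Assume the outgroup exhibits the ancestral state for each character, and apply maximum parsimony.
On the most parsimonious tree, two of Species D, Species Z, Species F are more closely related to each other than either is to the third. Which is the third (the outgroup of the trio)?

The outgroup has state '-' for every character, so '+' is the derived state throughout.
I (derived state '+') is unique to Species T (autapomorphy; uninformative for grouping).
II: derived state '+' in Species F and Species Q only — synapomorphy for {Species F, Species Q}.
III: derived state '+' in Species F, Species Q, Species T, and Species Z only — synapomorphy for {Species F, Species Q, Species T, Species Z}.
IV: derived state '+' in Species F, Species Q, and Species Z only — synapomorphy for {Species F, Species Q, Species Z}.
Most parsimonious ingroup topology: ((((Species Q,Species F),Species Z),Species T),Species D).
Species Z and Species F share a more recent common ancestor with each other than either does with Species D, so Species D is the least closely related of the three.

Species D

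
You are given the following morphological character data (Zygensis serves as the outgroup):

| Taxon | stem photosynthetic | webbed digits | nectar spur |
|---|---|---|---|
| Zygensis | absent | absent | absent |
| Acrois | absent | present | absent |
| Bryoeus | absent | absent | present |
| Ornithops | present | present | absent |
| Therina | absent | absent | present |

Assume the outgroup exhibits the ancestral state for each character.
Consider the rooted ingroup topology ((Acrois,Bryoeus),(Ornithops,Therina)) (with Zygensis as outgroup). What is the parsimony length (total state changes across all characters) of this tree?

Map each character onto ((Acrois,Bryoeus),(Ornithops,Therina)) (rooted by Zygensis) and count the minimum state changes it requires (Fitch parsimony):
stem photosynthetic: 1; webbed digits: 2; nectar spur: 2.
Total tree length = 5.

5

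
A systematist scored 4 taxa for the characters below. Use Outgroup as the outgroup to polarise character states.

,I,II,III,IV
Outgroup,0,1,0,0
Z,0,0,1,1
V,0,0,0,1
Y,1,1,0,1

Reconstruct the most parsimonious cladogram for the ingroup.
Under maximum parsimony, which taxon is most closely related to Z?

Character polarity is set by the outgroup: the derived state is whichever differs from the outgroup's state, so for II the derived state is '0', and for the remaining characters it is '1'.
I: derived state '1' in Y only — an autapomorphy, so it tells us nothing about relationships among taxa.
Only V and Z show the derived state '0' for II, supporting them as a clade.
III: derived state '1' in Z only — an autapomorphy, so it tells us nothing about relationships among taxa.
IV (derived state '1') is shared by all ingroup taxa — unites the whole ingroup.
Most parsimonious ingroup topology: ((Z,V),Y).
Z and V form a cherry on this tree, so they are sister taxa.

V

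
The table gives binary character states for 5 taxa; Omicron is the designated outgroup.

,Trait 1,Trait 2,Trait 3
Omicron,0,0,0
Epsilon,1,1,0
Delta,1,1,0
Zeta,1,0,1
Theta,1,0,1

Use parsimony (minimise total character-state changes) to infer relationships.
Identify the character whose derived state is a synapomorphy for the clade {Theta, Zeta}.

The outgroup has state '0' for every character, so '1' is the derived state throughout.
All ingroup taxa share the derived state '1' for Trait 1; it defines the ingroup but does not resolve relationships within it.
Only Delta and Epsilon show the derived state '1' for Trait 2, supporting them as a clade.
Trait 3 (derived state '1') is shared by Theta and Zeta — a synapomorphy uniting that clade.
Most parsimonious ingroup topology: ((Epsilon,Delta),(Zeta,Theta)).
The clade {Theta, Zeta} is supported by Trait 3: its derived state '1' occurs in exactly those taxa and in no other taxon (including the outgroup).

Trait 3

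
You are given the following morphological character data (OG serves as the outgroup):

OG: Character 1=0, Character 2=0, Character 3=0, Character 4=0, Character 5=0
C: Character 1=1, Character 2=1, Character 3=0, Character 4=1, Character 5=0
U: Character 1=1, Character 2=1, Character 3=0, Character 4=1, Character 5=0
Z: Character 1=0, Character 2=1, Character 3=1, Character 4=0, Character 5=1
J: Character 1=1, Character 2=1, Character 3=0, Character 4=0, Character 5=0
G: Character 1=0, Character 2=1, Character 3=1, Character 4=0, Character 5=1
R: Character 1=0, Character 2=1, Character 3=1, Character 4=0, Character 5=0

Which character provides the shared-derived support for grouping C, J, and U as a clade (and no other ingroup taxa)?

The outgroup has state '0' for every character, so '1' is the derived state throughout.
Character 1 (derived state '1') is shared by C, J, and U — a synapomorphy uniting that clade.
Character 2 (derived state '1') is shared by all ingroup taxa — unites the whole ingroup.
Only G, R, and Z show the derived state '1' for Character 3, supporting them as a clade.
Character 4 (derived state '1') is shared by C and U — a synapomorphy uniting that clade.
Only G and Z show the derived state '1' for Character 5, supporting them as a clade.
Most parsimonious ingroup topology: (((C,U),J),((Z,G),R)).
The clade {C, J, U} is supported by Character 1: its derived state '1' occurs in exactly those taxa and in no other taxon (including the outgroup).

Character 1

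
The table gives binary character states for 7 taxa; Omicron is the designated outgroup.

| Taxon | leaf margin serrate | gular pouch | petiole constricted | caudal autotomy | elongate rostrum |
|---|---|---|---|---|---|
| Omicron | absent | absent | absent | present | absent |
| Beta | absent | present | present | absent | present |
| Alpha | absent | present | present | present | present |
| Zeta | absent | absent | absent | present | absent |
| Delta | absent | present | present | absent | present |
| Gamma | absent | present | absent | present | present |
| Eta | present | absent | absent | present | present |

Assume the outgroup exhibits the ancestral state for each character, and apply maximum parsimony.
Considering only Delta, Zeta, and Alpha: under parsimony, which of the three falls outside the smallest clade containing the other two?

Zeta

Character polarity is set by the outgroup: the derived state is whichever differs from the outgroup's state, so for caudal autotomy the derived state is 'absent', and for the remaining characters it is 'present'.
leaf margin serrate: derived state 'present' in Eta only — an autapomorphy, so it tells us nothing about relationships among taxa.
Only Alpha, Beta, Delta, and Gamma show the derived state 'present' for gular pouch, supporting them as a clade.
petiole constricted: derived state 'present' in Alpha, Beta, and Delta only — synapomorphy for {Alpha, Beta, Delta}.
caudal autotomy (derived state 'absent') is shared by Beta and Delta — a synapomorphy uniting that clade.
elongate rostrum: derived state 'present' in Alpha, Beta, Delta, Eta, and Gamma only — synapomorphy for {Alpha, Beta, Delta, Eta, Gamma}.
Most parsimonious ingroup topology: (((((Beta,Delta),Alpha),Gamma),Eta),Zeta).
Alpha and Delta share a more recent common ancestor with each other than either does with Zeta, so Zeta is the least closely related of the three.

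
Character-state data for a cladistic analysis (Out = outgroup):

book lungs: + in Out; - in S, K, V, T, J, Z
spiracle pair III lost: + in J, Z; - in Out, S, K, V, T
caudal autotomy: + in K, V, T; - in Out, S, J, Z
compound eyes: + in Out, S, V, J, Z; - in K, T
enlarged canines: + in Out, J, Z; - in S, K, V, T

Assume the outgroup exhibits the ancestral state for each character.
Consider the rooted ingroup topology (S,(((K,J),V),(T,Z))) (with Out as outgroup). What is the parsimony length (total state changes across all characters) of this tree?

11

Map each character onto (S,(((K,J),V),(T,Z))) (rooted by Out) and count the minimum state changes it requires (Fitch parsimony):
book lungs: 1; spiracle pair III lost: 2; caudal autotomy: 3; compound eyes: 2; enlarged canines: 3.
Total tree length = 11.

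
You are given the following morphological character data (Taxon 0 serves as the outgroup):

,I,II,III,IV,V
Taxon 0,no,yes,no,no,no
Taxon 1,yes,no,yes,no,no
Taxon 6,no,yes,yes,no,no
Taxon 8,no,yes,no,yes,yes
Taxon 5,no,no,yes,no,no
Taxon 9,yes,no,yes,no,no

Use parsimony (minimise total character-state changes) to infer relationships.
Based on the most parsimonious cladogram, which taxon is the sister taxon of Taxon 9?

Character polarity is set by the outgroup: the derived state is whichever differs from the outgroup's state, so for II the derived state is 'no', and for the remaining characters it is 'yes'.
I: derived state 'yes' in Taxon 1 and Taxon 9 only — synapomorphy for {Taxon 1, Taxon 9}.
Only Taxon 1, Taxon 5, and Taxon 9 show the derived state 'no' for II, supporting them as a clade.
III: derived state 'yes' in Taxon 1, Taxon 5, Taxon 6, and Taxon 9 only — synapomorphy for {Taxon 1, Taxon 5, Taxon 6, Taxon 9}.
IV (derived state 'yes') is unique to Taxon 8 (autapomorphy; uninformative for grouping).
V (derived state 'yes') is unique to Taxon 8 (autapomorphy; uninformative for grouping).
Most parsimonious ingroup topology: ((((Taxon 1,Taxon 9),Taxon 5),Taxon 6),Taxon 8).
Taxon 9 and Taxon 1 form a cherry on this tree, so they are sister taxa.

Taxon 1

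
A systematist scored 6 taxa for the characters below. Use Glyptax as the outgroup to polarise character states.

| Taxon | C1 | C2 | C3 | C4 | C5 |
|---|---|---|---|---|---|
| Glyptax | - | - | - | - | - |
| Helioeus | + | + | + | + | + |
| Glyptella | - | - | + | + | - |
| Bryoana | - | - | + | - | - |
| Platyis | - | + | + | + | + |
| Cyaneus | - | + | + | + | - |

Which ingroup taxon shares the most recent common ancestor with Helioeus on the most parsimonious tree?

The outgroup has state '-' for every character, so '+' is the derived state throughout.
C1: derived state '+' in Helioeus only — an autapomorphy, so it tells us nothing about relationships among taxa.
C2 (derived state '+') is shared by Cyaneus, Helioeus, and Platyis — a synapomorphy uniting that clade.
C3 (derived state '+') is shared by all ingroup taxa — unites the whole ingroup.
C4 (derived state '+') is shared by Cyaneus, Glyptella, Helioeus, and Platyis — a synapomorphy uniting that clade.
C5 (derived state '+') is shared by Helioeus and Platyis — a synapomorphy uniting that clade.
Most parsimonious ingroup topology: ((((Helioeus,Platyis),Cyaneus),Glyptella),Bryoana).
Helioeus and Platyis form a cherry on this tree, so they are sister taxa.

Platyis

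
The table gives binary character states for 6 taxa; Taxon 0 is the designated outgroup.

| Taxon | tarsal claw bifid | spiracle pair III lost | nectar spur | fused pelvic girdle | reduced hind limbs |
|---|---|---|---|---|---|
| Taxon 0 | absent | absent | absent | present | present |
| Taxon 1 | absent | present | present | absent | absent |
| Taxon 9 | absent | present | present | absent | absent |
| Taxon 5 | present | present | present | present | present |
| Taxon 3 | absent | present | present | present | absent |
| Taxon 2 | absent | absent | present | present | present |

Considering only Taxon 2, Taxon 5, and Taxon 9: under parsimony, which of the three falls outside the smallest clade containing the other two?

Character polarity is set by the outgroup: the derived state is whichever differs from the outgroup's state, so for fused pelvic girdle, reduced hind limbs the derived state is 'absent', and for the remaining characters it is 'present'.
tarsal claw bifid (derived state 'present') is unique to Taxon 5 (autapomorphy; uninformative for grouping).
spiracle pair III lost: derived state 'present' in Taxon 1, Taxon 3, Taxon 5, and Taxon 9 only — synapomorphy for {Taxon 1, Taxon 3, Taxon 5, Taxon 9}.
All ingroup taxa share the derived state 'present' for nectar spur; it defines the ingroup but does not resolve relationships within it.
Only Taxon 1 and Taxon 9 show the derived state 'absent' for fused pelvic girdle, supporting them as a clade.
reduced hind limbs: derived state 'absent' in Taxon 1, Taxon 3, and Taxon 9 only — synapomorphy for {Taxon 1, Taxon 3, Taxon 9}.
Most parsimonious ingroup topology: ((((Taxon 1,Taxon 9),Taxon 3),Taxon 5),Taxon 2).
Taxon 9 and Taxon 5 share a more recent common ancestor with each other than either does with Taxon 2, so Taxon 2 is the least closely related of the three.

Taxon 2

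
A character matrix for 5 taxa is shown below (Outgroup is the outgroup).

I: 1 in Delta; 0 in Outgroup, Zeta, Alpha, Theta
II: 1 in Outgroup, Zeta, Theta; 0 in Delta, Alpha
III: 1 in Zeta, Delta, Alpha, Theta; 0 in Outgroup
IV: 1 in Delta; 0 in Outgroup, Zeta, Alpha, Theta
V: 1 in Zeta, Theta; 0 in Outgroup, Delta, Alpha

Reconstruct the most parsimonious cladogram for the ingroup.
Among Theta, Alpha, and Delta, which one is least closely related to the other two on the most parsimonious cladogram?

Character polarity is set by the outgroup: the derived state is whichever differs from the outgroup's state, so for II the derived state is '0', and for the remaining characters it is '1'.
I: derived state '1' in Delta only — an autapomorphy, so it tells us nothing about relationships among taxa.
II (derived state '0') is shared by Alpha and Delta — a synapomorphy uniting that clade.
III (derived state '1') is shared by all ingroup taxa — unites the whole ingroup.
IV: derived state '1' in Delta only — an autapomorphy, so it tells us nothing about relationships among taxa.
V (derived state '1') is shared by Theta and Zeta — a synapomorphy uniting that clade.
Most parsimonious ingroup topology: ((Zeta,Theta),(Delta,Alpha)).
Alpha and Delta share a more recent common ancestor with each other than either does with Theta, so Theta is the least closely related of the three.

Theta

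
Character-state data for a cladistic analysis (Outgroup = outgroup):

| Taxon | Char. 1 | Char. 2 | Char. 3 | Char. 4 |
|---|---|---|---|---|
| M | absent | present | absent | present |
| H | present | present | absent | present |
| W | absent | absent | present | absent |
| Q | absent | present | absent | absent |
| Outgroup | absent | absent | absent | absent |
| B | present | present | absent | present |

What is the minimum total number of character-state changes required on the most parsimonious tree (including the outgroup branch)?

4

The outgroup has state 'absent' for every character, so 'present' is the derived state throughout.
Only B and H show the derived state 'present' for Char. 1, supporting them as a clade.
Char. 2: derived state 'present' in B, H, M, and Q only — synapomorphy for {B, H, M, Q}.
Char. 3: derived state 'present' in W only — an autapomorphy, so it tells us nothing about relationships among taxa.
Char. 4 (derived state 'present') is shared by B, H, and M — a synapomorphy uniting that clade.
Most parsimonious ingroup topology: (W,((M,(H,B)),Q)).
Changes per character on this tree: Char. 1: 1; Char. 2: 1; Char. 3: 1; Char. 4: 1.
Total = 4.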